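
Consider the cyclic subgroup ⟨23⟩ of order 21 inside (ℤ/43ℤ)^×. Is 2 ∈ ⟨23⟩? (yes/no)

⟨23⟩ has order 21; its elements mod 43 are {1, 4, 6, 9, 10, 11, 13, 14, 15, 16, 17, 21, 23, 24, 25, 31, 35, 36, 38, 40, 41}.
2 is not in this set.

no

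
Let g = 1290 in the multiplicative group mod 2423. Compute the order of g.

The order of 1290 must divide p − 1 = 2422 = 2 · 7 · 173.
Divisors: 1, 2, 7, 14, 173, 346, 1211, 2422.
Check each in increasing order: 1290^1 ≡ 1290;  1290^2 ≡ 1922;  1290^7 ≡ 1800;  1290^14 ≡ 449;  1290^173 ≡ 834;  1290^346 ≡ 155;  1290^1211 ≡ 1.
Smallest exponent giving 1 is 1211.

1211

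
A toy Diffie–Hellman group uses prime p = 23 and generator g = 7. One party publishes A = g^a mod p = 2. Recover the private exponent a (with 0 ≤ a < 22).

14

Successive powers of 7 modulo 23:
  7^0=1  7^1=7  7^2=3  7^3=21  7^4=9  7^5=17
  7^6=4  7^7=5  7^8=12  7^9=15  7^10=13  7^11=22
  7^12=16  7^13=20  7^14=2
So 7^14 ≡ 2 (mod 23), giving a = 14.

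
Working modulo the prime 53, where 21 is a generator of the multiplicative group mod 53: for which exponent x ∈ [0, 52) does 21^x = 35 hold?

7

Baby-step giant-step with m = ceil(sqrt(52)) = 8.
Baby table (21^j mod 53 for j=0..7):
  0:1  1:21  2:17  3:39  4:24  5:27  6:37  7:35
Giant step factor: 21^(-8) ≡ 15 (mod 53).
Scan 35·15^i mod 53 for i = 0, 1, …:
  i=0: 35
Match at i=0, j=7: x = 0·8 + 7 = 7.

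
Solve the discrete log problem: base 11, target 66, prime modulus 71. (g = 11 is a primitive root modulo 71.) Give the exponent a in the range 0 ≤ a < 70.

Baby-step giant-step with m = ceil(sqrt(70)) = 9.
Baby table (11^j mod 71 for j=0..8):
  0:1  1:11  2:50  3:53  4:15  5:23  6:40  7:14
  8:12
Giant step factor: 11^(-9) ≡ 7 (mod 71).
Scan 66·7^i mod 71 for i = 0, 1, …:
  i=0: 66   i=1: 36   i=2: 39   i=3: 60
  i=4: 65   i=5: 29   i=6: 61   i=7: 1
Match at i=7, j=0: a = 7·9 + 0 = 63.

63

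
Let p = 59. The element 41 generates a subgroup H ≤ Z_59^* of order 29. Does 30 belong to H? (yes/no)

no

30 ∈ ⟨41⟩ iff 30^29 ≡ 1 (mod 59), since |⟨41⟩| = 29.
30^29 mod 59 = 58.
Since 58 ≠ 1, 30 does not lie in the subgroup.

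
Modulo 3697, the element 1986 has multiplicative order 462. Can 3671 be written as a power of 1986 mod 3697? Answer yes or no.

no

3671 ∈ ⟨1986⟩ iff 3671^462 ≡ 1 (mod 3697), since |⟨1986⟩| = 462.
3671^462 mod 3697 = 3168.
Since 3168 ≠ 1, 3671 does not lie in the subgroup.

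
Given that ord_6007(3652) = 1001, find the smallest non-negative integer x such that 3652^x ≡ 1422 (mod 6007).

20

Baby-step giant-step with m = ceil(sqrt(1001)) = 32.
Baby table (3652^j mod 6007 for j=0..31):
  0:1  1:3652  2:1564  3:5078  4:1247  5:738  6:4040  7:888
  8:5203  9:1215  10:4014  11:2048  12:581  13:1341  14:1627  15:881
  16:3667  17:2281  18:4510  19:5333  20:1422  21:3096  22:1418  23:502
  24:1169  25:4218  26:2188  27:1266  28:4049  29:3721  30:1258  31:4868
Giant step factor: 3652^(-32) ≡ 4365 (mod 6007).
Scan 1422·4365^i mod 6007 for i = 0, 1, …:
  i=0: 1422
Match at i=0, j=20: x = 0·32 + 20 = 20.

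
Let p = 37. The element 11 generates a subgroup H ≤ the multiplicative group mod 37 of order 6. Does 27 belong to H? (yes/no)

yes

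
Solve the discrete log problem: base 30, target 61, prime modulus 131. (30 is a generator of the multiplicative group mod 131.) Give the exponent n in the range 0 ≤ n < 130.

52

Baby-step giant-step with m = ceil(sqrt(130)) = 12.
Baby table (30^j mod 131 for j=0..11):
  0:1  1:30  2:114  3:14  4:27  5:24  6:65  7:116
  8:74  9:124  10:52  11:119
Giant step factor: 30^(-12) ≡ 4 (mod 131).
Scan 61·4^i mod 131 for i = 0, 1, …:
  i=0: 61   i=1: 113   i=2: 59   i=3: 105
  i=4: 27
Match at i=4, j=4: n = 4·12 + 4 = 52.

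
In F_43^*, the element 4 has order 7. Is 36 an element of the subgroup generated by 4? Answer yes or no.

36 ∈ ⟨4⟩ iff 36^7 ≡ 1 (mod 43), since |⟨4⟩| = 7.
36^7 mod 43 = 36.
Since 36 ≠ 1, 36 does not lie in the subgroup.

no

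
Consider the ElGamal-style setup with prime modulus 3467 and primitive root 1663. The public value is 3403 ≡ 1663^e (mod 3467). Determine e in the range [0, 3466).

875

Baby-step giant-step with m = ceil(sqrt(3466)) = 59.
Baby table (1663^j mod 3467 for j=0..58):
  0:1  1:1663  2:2370  3:2798  4:360  5:2356  6:318  7:1850
  8:1321  9:2212  10:69  11:336  12:581  13:2377  14:571  15:3082
  16:1140  17:2838  18:1007  19:80  20:1294  21:2382  22:1952  23:1064
  24:1262  25:1171  26:2386  27:1670  28:143  29:2053  30:2611  31:1409
  32:2942  33:609  34:403  35:1058  36:1685  37:819  38:2933  39:2977
  40:3342  41:145  42:1912  43:417  44:71  45:195  46:1854  47:1039
  48:1291  49:860  50:1776  51:3071  52:182  53:1037  54:1432  55:3054
  56:3114  57:2351  58:2404
Giant step factor: 1663^(-59) ≡ 3052 (mod 3467).
Scan 3403·3052^i mod 3467 for i = 0, 1, …:
  i=0: 3403   i=1: 2291   i=2: 2660   i=3: 2073
  i=4: 2988   i=5: 1166   i=6: 1490   i=7: 2243
  i=8: 1778   i=9: 601     …   i=13: 1627
  i=14: 860
Match at i=14, j=49: e = 14·59 + 49 = 875.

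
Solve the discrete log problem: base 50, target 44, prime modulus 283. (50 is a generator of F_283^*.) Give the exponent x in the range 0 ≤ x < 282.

188

Baby-step giant-step with m = ceil(sqrt(282)) = 17.
Baby table (50^j mod 283 for j=0..16):
  0:1  1:50  2:236  3:197  4:228  5:80  6:38  7:202
  8:195  9:128  10:174  11:210  12:29  13:35  14:52  15:53
  16:103
Giant step factor: 50^(-17) ≡ 187 (mod 283).
Scan 44·187^i mod 283 for i = 0, 1, …:
  i=0: 44   i=1: 21   i=2: 248   i=3: 247
  i=4: 60   i=5: 183   i=6: 261   i=7: 131
  i=8: 159   i=9: 18   i=10: 253   i=11: 50
Match at i=11, j=1: x = 11·17 + 1 = 188.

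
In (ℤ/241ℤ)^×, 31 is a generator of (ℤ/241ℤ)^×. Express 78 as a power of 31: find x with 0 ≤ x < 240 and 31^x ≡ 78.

149

Baby-step giant-step with m = ceil(sqrt(240)) = 16.
Baby table (31^j mod 241 for j=0..15):
  0:1  1:31  2:238  3:148  4:9  5:38  6:214  7:127
  8:81  9:101  10:239  11:179  12:6  13:186  14:223  15:165
Giant step factor: 31^(-16) ≡ 183 (mod 241).
Scan 78·183^i mod 241 for i = 0, 1, …:
  i=0: 78   i=1: 55   i=2: 184   i=3: 173
  i=4: 88   i=5: 198   i=6: 84   i=7: 189
  i=8: 124   i=9: 38
Match at i=9, j=5: x = 9·16 + 5 = 149.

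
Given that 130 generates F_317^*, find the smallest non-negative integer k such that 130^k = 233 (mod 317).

47

Baby-step giant-step with m = ceil(sqrt(316)) = 18.
Baby table (130^j mod 317 for j=0..17):
  0:1  1:130  2:99  3:190  4:291  5:107  6:279  7:132
  8:42  9:71  10:37  11:55  12:176  13:56  14:306  15:155
  16:179  17:129
Giant step factor: 130^(-18) ≡ 92 (mod 317).
Scan 233·92^i mod 317 for i = 0, 1, …:
  i=0: 233   i=1: 197   i=2: 55
Match at i=2, j=11: k = 2·18 + 11 = 47.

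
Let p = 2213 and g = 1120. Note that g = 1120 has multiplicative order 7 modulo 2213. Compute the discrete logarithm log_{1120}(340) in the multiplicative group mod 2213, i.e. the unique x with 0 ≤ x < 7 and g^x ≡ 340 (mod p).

5

Successive powers of 1120 modulo 2213:
  1120^0=1  1120^1=1120  1120^2=1842  1120^3=524  1120^4=435  1120^5=340
So 1120^5 ≡ 340 (mod 2213), giving x = 5.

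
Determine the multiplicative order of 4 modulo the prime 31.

The order of 4 must divide p − 1 = 30 = 2 · 3 · 5.
Divisors: 1, 2, 3, 5, 6, 10, 15, 30.
Check each in increasing order: 4^1 ≡ 4;  4^2 ≡ 16;  4^3 ≡ 2;  4^5 ≡ 1.
Smallest exponent giving 1 is 5.

5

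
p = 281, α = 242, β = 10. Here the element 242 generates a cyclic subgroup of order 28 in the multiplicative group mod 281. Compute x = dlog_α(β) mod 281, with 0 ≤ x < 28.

Successive powers of 242 modulo 281:
  242^0=1  242^1=242  242^2=116  242^3=253  242^4=249  242^5=124
  242^6=222  242^7=53  242^8=181  242^9=247  242^10=202  242^11=271
  242^12=109  242^13=245  242^14=280  242^15=39  242^16=165  242^17=28
  242^18=32  242^19=157  242^20=59  242^21=228  242^22=100  242^23=34
  242^24=79  242^25=10
So 242^25 ≡ 10 (mod 281), giving x = 25.

25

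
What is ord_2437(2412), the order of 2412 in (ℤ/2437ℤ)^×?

The order of 2412 must divide p − 1 = 2436 = 2^2 · 3 · 7 · 29.
Divisors: 1, 2, 3, 4, 6, 7, 12, 14, 21, 28, 29, 42, 58, 84, 87, 116, 174, 203, 348, 406, 609, 812, 1218, 2436.
Check each in increasing order: 2412^1 ≡ 2412;  2412^2 ≡ 625;  2412^3 ≡ 1434;  2412^4 ≡ 705;  2412^6 ≡ 1965;  2412^7 ≡ 2052;  2412^12 ≡ 1017;  2412^14 ≡ 2005;  2412^21 ≡ 604;  2412^28 ≡ 1412;  2412^29 ≡ 1255;  2412^42 ≡ 1703;  2412^58 ≡ 723;  2412^84 ≡ 179;  2412^87 ≡ 801;  2412^116 ≡ 1211;  2412^174 ≡ 670;  2412^203 ≡ 85;  2412^348 ≡ 492;  2412^406 ≡ 2351;  2412^609 ≡ 1.
Smallest exponent giving 1 is 609.

609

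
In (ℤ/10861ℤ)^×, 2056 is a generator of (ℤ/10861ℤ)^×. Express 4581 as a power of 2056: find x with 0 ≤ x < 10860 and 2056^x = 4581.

Baby-step giant-step with m = ceil(sqrt(10860)) = 105.
Baby table (2056^j mod 10861 for j=0..104):
  0:1  1:2056  2:2207  3:8555  4:5121  5:4467  6:6607  7:7742
  8:6187  9:2241  10:2432  11:4132  12:2090  13:6945  14:7566  15:2744
  16:4805  17:6431  18:4299  19:8751  20:6240  21:2599  22:10793  23:1385
  24:1978  25:4754  26:10185  27:352  28:6886  29:5733  30:2863  31:10527
  32:8400  33:1410  34:9934  35:5624  36:6840  37:8906  38:9951  39:7993
  40:915  41:2287  42:10120  43:7905  44:4624  45:3569  46:6689  47:2558
  48:2524  49:8647  50:9636  51:1152  52:814  53:990  54:4433  55:1869
  56:8731  57:8564  58:1903  59:2608  60:7575  61:10387  62:2946  63:7399
  64:6944  65:5510  66:537  67:7111  68:1310  69:10693  70:2144  71:9359
  72:7273  73:8552  74:9814  75:8707  76:2664  77:3240  78:3647  79:4142
  80:928  81:7293  82:6228  83:10510  84:6031  85:7335  86:5692  87:5455
  88:6928  89:5197  90:8669  91:563  92:6262  93:4387  94:5042  95:4958
  96:6030  97:5279  98:3485  99:7761  100:1807  101:730  102:2062  103:3682
  104:75
Giant step factor: 2056^(-105) ≡ 6301 (mod 10861).
Scan 4581·6301^i mod 10861 for i = 0, 1, …:
  i=0: 4581   i=1: 7204   i=2: 4285   i=3: 10200
  i=4: 5663   i=5: 4178   i=6: 9375   i=7: 9757
  i=8: 5597   i=9: 1030     …   i=66: 7456
  i=67: 6431
Match at i=67, j=17: x = 67·105 + 17 = 7052.

7052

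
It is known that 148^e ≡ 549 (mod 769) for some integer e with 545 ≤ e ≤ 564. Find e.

553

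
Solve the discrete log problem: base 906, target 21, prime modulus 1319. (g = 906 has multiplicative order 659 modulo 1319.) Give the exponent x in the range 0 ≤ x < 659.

116

Baby-step giant-step with m = ceil(sqrt(659)) = 26.
Baby table (906^j mod 1319 for j=0..25):
  0:1  1:906  2:418  3:155  4:616  5:159  6:283  7:512
  8:903  9:338  10:220  11:151  12:949  13:1125  14:982  15:686
  16:267  17:525  18:810  19:496  20:916  21:245  22:378  23:847
  24:1043  25:554
Giant step factor: 906^(-26) ≡ 1156 (mod 1319).
Scan 21·1156^i mod 1319 for i = 0, 1, …:
  i=0: 21   i=1: 534   i=2: 12   i=3: 682
  i=4: 949
Match at i=4, j=12: x = 4·26 + 12 = 116.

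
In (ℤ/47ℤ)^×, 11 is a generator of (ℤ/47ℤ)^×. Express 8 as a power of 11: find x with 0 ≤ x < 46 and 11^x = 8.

34

Baby-step giant-step with m = ceil(sqrt(46)) = 7.
Baby table (11^j mod 47 for j=0..6):
  0:1  1:11  2:27  3:15  4:24  5:29  6:37
Giant step factor: 11^(-7) ≡ 44 (mod 47).
Scan 8·44^i mod 47 for i = 0, 1, …:
  i=0: 8   i=1: 23   i=2: 25   i=3: 19
  i=4: 37
Match at i=4, j=6: x = 4·7 + 6 = 34.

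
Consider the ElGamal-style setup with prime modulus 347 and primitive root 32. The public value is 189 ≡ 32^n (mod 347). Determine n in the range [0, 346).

149

Baby-step giant-step with m = ceil(sqrt(346)) = 19.
Baby table (32^j mod 347 for j=0..18):
  0:1  1:32  2:330  3:150  4:289  5:226  6:292  7:322
  8:241  9:78  10:67  11:62  12:249  13:334  14:278  15:221
  16:132  17:60  18:185
Giant step factor: 32^(-19) ≡ 314 (mod 347).
Scan 189·314^i mod 347 for i = 0, 1, …:
  i=0: 189   i=1: 9   i=2: 50   i=3: 85
  i=4: 318   i=5: 263   i=6: 343   i=7: 132
Match at i=7, j=16: n = 7·19 + 16 = 149.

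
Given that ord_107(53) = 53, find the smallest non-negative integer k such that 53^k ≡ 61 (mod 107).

43

Baby-step giant-step with m = ceil(sqrt(53)) = 8.
Baby table (53^j mod 107 for j=0..7):
  0:1  1:53  2:27  3:40  4:87  5:10  6:102  7:56
Giant step factor: 53^(-8) ≡ 42 (mod 107).
Scan 61·42^i mod 107 for i = 0, 1, …:
  i=0: 61   i=1: 101   i=2: 69   i=3: 9
  i=4: 57   i=5: 40
Match at i=5, j=3: k = 5·8 + 3 = 43.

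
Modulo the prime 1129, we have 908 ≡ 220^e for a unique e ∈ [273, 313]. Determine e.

Compute 220^273 mod 1129 = 999, then multiply by 220 repeatedly:
  220^273=999  220^274=754  220^275=1046  220^276=933  220^277=911
  220^278=587  220^279=434  220^280=644  220^281=555  220^282=168
  220^283=832  220^284=142  220^285=757  220^286=577  220^287=492
  220^288=985  220^289=1061  220^290=846  220^291=964  220^292=957
  220^293=546  220^294=446  220^295=1026  220^296=1049  220^297=464
  220^298=470  220^299=661  220^300=908
Found 908 at exponent 300.

300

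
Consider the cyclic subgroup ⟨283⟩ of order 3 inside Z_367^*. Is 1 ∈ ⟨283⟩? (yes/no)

⟨283⟩ has order 3; its elements mod 367 are {1, 83, 283}.
1 is in this set.

yes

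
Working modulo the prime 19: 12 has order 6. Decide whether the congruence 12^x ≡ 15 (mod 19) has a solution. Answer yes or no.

⟨12⟩ has order 6; its elements mod 19 are {1, 7, 8, 11, 12, 18}.
15 is not in this set.

no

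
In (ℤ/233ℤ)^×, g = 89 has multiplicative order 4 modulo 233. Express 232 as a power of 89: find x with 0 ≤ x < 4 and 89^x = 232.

2

Successive powers of 89 modulo 233:
  89^0=1  89^1=89  89^2=232
So 89^2 ≡ 232 (mod 233), giving x = 2.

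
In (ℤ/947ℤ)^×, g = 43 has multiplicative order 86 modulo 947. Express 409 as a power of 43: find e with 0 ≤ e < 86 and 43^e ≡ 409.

Baby-step giant-step with m = ceil(sqrt(86)) = 10.
Baby table (43^j mod 947 for j=0..9):
  0:1  1:43  2:902  3:906  4:131  5:898  6:734  7:311
  8:115  9:210
Giant step factor: 43^(-10) ≡ 523 (mod 947).
Scan 409·523^i mod 947 for i = 0, 1, …:
  i=0: 409   i=1: 832   i=2: 463   i=3: 664
  i=4: 670   i=5: 20   i=6: 43
Match at i=6, j=1: e = 6·10 + 1 = 61.

61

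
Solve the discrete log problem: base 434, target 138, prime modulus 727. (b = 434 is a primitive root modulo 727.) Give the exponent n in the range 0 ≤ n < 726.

153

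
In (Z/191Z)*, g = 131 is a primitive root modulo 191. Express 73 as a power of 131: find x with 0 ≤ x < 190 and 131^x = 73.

167

Baby-step giant-step with m = ceil(sqrt(190)) = 14.
Baby table (131^j mod 191 for j=0..13):
  0:1  1:131  2:162  3:21  4:77  5:155  6:59  7:89
  8:8  9:93  10:150  11:168  12:43  13:94
Giant step factor: 131^(-14) ≡ 104 (mod 191).
Scan 73·104^i mod 191 for i = 0, 1, …:
  i=0: 73   i=1: 143   i=2: 165   i=3: 161
  i=4: 127   i=5: 29   i=6: 151   i=7: 42
  i=8: 166   i=9: 74   i=10: 56   i=11: 94
Match at i=11, j=13: x = 11·14 + 13 = 167.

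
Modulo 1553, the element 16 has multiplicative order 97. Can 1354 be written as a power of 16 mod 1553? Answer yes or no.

1354 ∈ ⟨16⟩ iff 1354^97 ≡ 1 (mod 1553), since |⟨16⟩| = 97.
1354^97 mod 1553 = 1.
Since 1 = 1, 1354 lies in the subgroup.

yes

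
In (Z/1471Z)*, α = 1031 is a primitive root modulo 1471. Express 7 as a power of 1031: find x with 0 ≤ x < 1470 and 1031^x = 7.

139

Baby-step giant-step with m = ceil(sqrt(1470)) = 39.
Baby table (1031^j mod 1471 for j=0..38):
  0:1  1:1031  2:899  3:139  4:622  5:1397  6:198  7:1140
  8:11  9:1044  10:1063  11:58  12:958  13:657  14:707  15:772
  16:121  17:1187  18:1396  19:638  20:241  21:1343  22:422  23:1137
  24:1331  25:1289  26:646  27:1134  28:1180  29:63  30:229  31:739
  32:1402  33:940  34:1222  35:706  36:1212  37:693  38:1048
Giant step factor: 1031^(-39) ≡ 363 (mod 1471).
Scan 7·363^i mod 1471 for i = 0, 1, …:
  i=0: 7   i=1: 1070   i=2: 66   i=3: 422
Match at i=3, j=22: x = 3·39 + 22 = 139.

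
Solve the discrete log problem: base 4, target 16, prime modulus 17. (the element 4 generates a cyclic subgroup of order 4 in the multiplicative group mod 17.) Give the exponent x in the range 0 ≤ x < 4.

Successive powers of 4 modulo 17:
  4^0=1  4^1=4  4^2=16
So 4^2 ≡ 16 (mod 17), giving x = 2.

2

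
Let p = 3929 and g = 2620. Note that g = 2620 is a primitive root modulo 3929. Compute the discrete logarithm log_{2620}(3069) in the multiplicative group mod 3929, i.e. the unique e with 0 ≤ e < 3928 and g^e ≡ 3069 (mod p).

642

Baby-step giant-step with m = ceil(sqrt(3928)) = 63.
Baby table (2620^j mod 3929 for j=0..62):
  0:1  1:2620  2:437  3:1601  4:2377  5:275  6:1493  7:2305
  8:227  9:1461  10:974  11:1959  12:1306  13:3490  14:1017  15:678
  16:452  17:1611  18:1074  19:716  20:1787  21:2501  22:2977  23:675
  24:450  25:300  26:200  27:1443  28:962  29:1951  30:3920  31:3923
  32:3925  33:1307  34:2181  35:1454  36:2279  37:2829  38:1886  39:2567
  40:3021  41:2014  42:33  43:22  44:2634  45:1756  46:3790  47:1217
  48:2121  49:1414  50:3562  51:1065  52:710  53:1783  54:3808  55:1229
  56:2129  57:2729  58:3129  59:2086  60:81  61:54  62:36
Giant step factor: 2620^(-63) ≡ 1146 (mod 3929).
Scan 3069·1146^i mod 3929 for i = 0, 1, …:
  i=0: 3069   i=1: 619   i=2: 2154   i=3: 1072
  i=4: 2664   i=5: 111   i=6: 1478   i=7: 389
  i=8: 1817   i=9: 3841   i=10: 1306
Match at i=10, j=12: e = 10·63 + 12 = 642.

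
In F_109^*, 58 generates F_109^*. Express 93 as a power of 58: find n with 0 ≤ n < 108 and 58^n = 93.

66

Baby-step giant-step with m = ceil(sqrt(108)) = 11.
Baby table (58^j mod 109 for j=0..10):
  0:1  1:58  2:94  3:2  4:7  5:79  6:4  7:14
  8:49  9:8  10:28
Giant step factor: 58^(-11) ≡ 99 (mod 109).
Scan 93·99^i mod 109 for i = 0, 1, …:
  i=0: 93   i=1: 51   i=2: 35   i=3: 86
  i=4: 12   i=5: 98   i=6: 1
Match at i=6, j=0: n = 6·11 + 0 = 66.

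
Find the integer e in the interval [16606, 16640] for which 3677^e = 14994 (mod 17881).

16625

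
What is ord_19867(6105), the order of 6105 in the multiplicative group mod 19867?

9933

The order of 6105 must divide p − 1 = 19866 = 2 · 3 · 7 · 11 · 43.
Divisors: 1, 2, 3, 6, 7, 11, 14, 21, 22, 33, 42, 43, 66, 77, 86, 129, 154, 231, 258, 301, 462, 473, 602, 903, 946, 1419, 1806, 2838, 3311, 6622, 9933, 19866.
Check each in increasing order: 6105^1 ≡ 6105;  6105^2 ≡ 533;  6105^3 ≡ 15644;  6105^6 ≡ 13030;  6105^7 ≡ 682;  6105^11 ≡ 5714;  6105^14 ≡ 8183;  6105^21 ≡ 18046;  6105^22 ≡ 8315;  6105^33 ≡ 9913;  6105^42 ≡ 18119;  6105^43 ≡ 16906;  6105^66 ≡ 5387;  6105^77 ≡ 7335;  6105^86 ≡ 6174;  6105^129 ≡ 16293;  6105^154 ≡ 2389;  6105^231 ≡ 621;  6105^258 ≡ 18862;  6105^301 ≡ 15622;  6105^462 ≡ 8168;  6105^473 ≡ 4369;  6105^602 ≡ 656;  6105^903 ≡ 16527;  6105^946 ≡ 15841;  6105^1419 ≡ 12568;  6105^1806 ≡ 10213;  6105^2838 ≡ 11974;  6105^3311 ≡ 4595;  6105^6622 ≡ 15271;  6105^9933 ≡ 1.
Smallest exponent giving 1 is 9933.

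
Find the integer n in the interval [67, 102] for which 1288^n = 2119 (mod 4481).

101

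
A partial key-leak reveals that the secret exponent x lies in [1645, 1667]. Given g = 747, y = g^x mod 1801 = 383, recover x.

Compute 747^1645 mod 1801 = 1416, then multiply by 747 repeatedly:
  747^1645=1416  747^1646=565  747^1647=621  747^1648=1030  747^1649=383
Found 383 at exponent 1649.

1649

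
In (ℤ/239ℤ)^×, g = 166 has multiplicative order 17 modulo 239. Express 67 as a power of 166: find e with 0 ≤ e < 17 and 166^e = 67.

5

Successive powers of 166 modulo 239:
  166^0=1  166^1=166  166^2=71  166^3=75  166^4=22  166^5=67
So 166^5 ≡ 67 (mod 239), giving e = 5.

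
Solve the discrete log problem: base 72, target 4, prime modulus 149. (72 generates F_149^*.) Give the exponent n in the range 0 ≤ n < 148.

Baby-step giant-step with m = ceil(sqrt(148)) = 13.
Baby table (72^j mod 149 for j=0..12):
  0:1  1:72  2:118  3:3  4:67  5:56  6:9  7:52
  8:19  9:27  10:7  11:57  12:81
Giant step factor: 72^(-13) ≡ 71 (mod 149).
Scan 4·71^i mod 149 for i = 0, 1, …:
  i=0: 4   i=1: 135   i=2: 49   i=3: 52
Match at i=3, j=7: n = 3·13 + 7 = 46.

46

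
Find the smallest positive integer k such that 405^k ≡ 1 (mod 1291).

129

The order of 405 must divide p − 1 = 1290 = 2 · 3 · 5 · 43.
Divisors: 1, 2, 3, 5, 6, 10, 15, 30, 43, 86, 129, 215, 258, 430, 645, 1290.
Check each in increasing order: 405^1 ≡ 405;  405^2 ≡ 68;  405^3 ≡ 429;  405^5 ≡ 770;  405^6 ≡ 719;  405^10 ≡ 331;  405^15 ≡ 543;  405^30 ≡ 501;  405^43 ≡ 944;  405^86 ≡ 346;  405^129 ≡ 1.
Smallest exponent giving 1 is 129.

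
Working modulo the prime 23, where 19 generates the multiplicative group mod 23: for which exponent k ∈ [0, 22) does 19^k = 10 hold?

Successive powers of 19 modulo 23:
  19^0=1  19^1=19  19^2=16  19^3=5  19^4=3  19^5=11
  19^6=2  19^7=15  19^8=9  19^9=10
So 19^9 ≡ 10 (mod 23), giving k = 9.

9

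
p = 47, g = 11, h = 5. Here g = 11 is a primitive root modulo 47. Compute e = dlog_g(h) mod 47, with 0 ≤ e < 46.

33

Baby-step giant-step with m = ceil(sqrt(46)) = 7.
Baby table (11^j mod 47 for j=0..6):
  0:1  1:11  2:27  3:15  4:24  5:29  6:37
Giant step factor: 11^(-7) ≡ 44 (mod 47).
Scan 5·44^i mod 47 for i = 0, 1, …:
  i=0: 5   i=1: 32   i=2: 45   i=3: 6
  i=4: 29
Match at i=4, j=5: e = 4·7 + 5 = 33.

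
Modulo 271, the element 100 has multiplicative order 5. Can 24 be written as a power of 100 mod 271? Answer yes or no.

no

⟨100⟩ has order 5; its elements mod 271 are {1, 10, 100, 187, 244}.
24 is not in this set.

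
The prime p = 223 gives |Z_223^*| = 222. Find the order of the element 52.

The order of 52 must divide p − 1 = 222 = 2 · 3 · 37.
Divisors: 1, 2, 3, 6, 37, 74, 111, 222.
Check each in increasing order: 52^1 ≡ 52;  52^2 ≡ 28;  52^3 ≡ 118;  52^6 ≡ 98;  52^37 ≡ 222;  52^74 ≡ 1.
Smallest exponent giving 1 is 74.

74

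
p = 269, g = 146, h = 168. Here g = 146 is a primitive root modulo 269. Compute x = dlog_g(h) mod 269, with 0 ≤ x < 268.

Baby-step giant-step with m = ceil(sqrt(268)) = 17.
Baby table (146^j mod 269 for j=0..16):
  0:1  1:146  2:65  3:75  4:190  5:33  6:245  7:262
  8:54  9:83  10:13  11:15  12:38  13:168  14:49  15:160
  16:226
Giant step factor: 146^(-17) ≡ 201 (mod 269).
Scan 168·201^i mod 269 for i = 0, 1, …:
  i=0: 168
Match at i=0, j=13: x = 0·17 + 13 = 13.

13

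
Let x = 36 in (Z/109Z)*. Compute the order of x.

54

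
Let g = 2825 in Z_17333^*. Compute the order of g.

8666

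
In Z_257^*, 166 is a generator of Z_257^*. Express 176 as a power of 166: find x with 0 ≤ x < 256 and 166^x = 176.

124

Baby-step giant-step with m = ceil(sqrt(256)) = 16.
Baby table (166^j mod 257 for j=0..15):
  0:1  1:166  2:57  3:210  4:165  5:148  6:153  7:212
  8:240  9:5  10:59  11:28  12:22  13:54  14:226  15:251
Giant step factor: 166^(-16) ≡ 249 (mod 257).
Scan 176·249^i mod 257 for i = 0, 1, …:
  i=0: 176   i=1: 134   i=2: 213   i=3: 95
  i=4: 11   i=5: 169   i=6: 190   i=7: 22
Match at i=7, j=12: x = 7·16 + 12 = 124.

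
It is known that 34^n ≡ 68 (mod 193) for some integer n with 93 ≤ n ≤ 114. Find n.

Compute 34^93 mod 193 = 88, then multiply by 34 repeatedly:
  34^93=88  34^94=97  34^95=17  34^96=192  34^97=159
  34^98=2  34^99=68
Found 68 at exponent 99.

99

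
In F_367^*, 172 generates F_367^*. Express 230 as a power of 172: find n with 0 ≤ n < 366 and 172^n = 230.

351

Baby-step giant-step with m = ceil(sqrt(366)) = 20.
Baby table (172^j mod 367 for j=0..19):
  0:1  1:172  2:224  3:360  4:264  5:267  6:49  7:354
  8:333  9:24  10:91  11:238  12:199  13:97  14:169  15:75
  16:55  17:285  18:209  19:349
Giant step factor: 172^(-20) ≡ 328 (mod 367).
Scan 230·328^i mod 367 for i = 0, 1, …:
  i=0: 230   i=1: 205   i=2: 79   i=3: 222
  i=4: 150   i=5: 22   i=6: 243   i=7: 65
  i=8: 34   i=9: 142     …   i=16: 88
  i=17: 238
Match at i=17, j=11: n = 17·20 + 11 = 351.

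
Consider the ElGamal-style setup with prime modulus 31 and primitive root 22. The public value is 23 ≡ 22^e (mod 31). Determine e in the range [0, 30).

21

Successive powers of 22 modulo 31:
  22^0=1  22^1=22  22^2=19  22^3=15  22^4=20  22^5=6
  22^6=8  22^7=21  22^8=28  22^9=27  22^10=5  22^11=17
  22^12=2  22^13=13  22^14=7  22^15=30  22^16=9  22^17=12
  22^18=16  22^19=11  22^20=25  22^21=23
So 22^21 ≡ 23 (mod 31), giving e = 21.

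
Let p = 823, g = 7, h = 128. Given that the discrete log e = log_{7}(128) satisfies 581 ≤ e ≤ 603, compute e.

Compute 7^581 mod 823 = 636, then multiply by 7 repeatedly:
  7^581=636  7^582=337  7^583=713  7^584=53  7^585=371
  7^586=128
Found 128 at exponent 586.

586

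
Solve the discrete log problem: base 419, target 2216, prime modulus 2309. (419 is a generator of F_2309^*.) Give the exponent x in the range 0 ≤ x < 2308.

1926

Baby-step giant-step with m = ceil(sqrt(2308)) = 49.
Baby table (419^j mod 2309 for j=0..48):
  0:1  1:419  2:77  3:2246  4:1311  5:2076  6:1660  7:531
  8:825  9:1634  10:1182  11:1132  12:963  13:1731  14:263  15:1674
  16:1779  17:1903  18:752  19:1064  20:179  21:1113  22:2238  23:268
  24:1460  25:2164  26:1588  27:380  28:2208  29:1552  30:1459  31:1745
  32:1511  33:443  34:897  35:1785  36:2108  37:1214  38:686  39:1118
  40:2024  41:653  42:1145  43:1792  44:423  45:1753  46:245  47:1059
  48:393
Giant step factor: 419^(-49) ≡ 314 (mod 2309).
Scan 2216·314^i mod 2309 for i = 0, 1, …:
  i=0: 2216   i=1: 815   i=2: 1920   i=3: 231
  i=4: 955   i=5: 2009   i=6: 469   i=7: 1799
  i=8: 1490   i=9: 1442     …   i=38: 1829
  i=39: 1674
Match at i=39, j=15: x = 39·49 + 15 = 1926.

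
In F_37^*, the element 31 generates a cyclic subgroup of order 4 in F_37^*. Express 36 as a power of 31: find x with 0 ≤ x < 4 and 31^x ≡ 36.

2

Successive powers of 31 modulo 37:
  31^0=1  31^1=31  31^2=36
So 31^2 ≡ 36 (mod 37), giving x = 2.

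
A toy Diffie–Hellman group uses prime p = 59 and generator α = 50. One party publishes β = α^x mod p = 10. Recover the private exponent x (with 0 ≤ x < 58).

5

Successive powers of 50 modulo 59:
  50^0=1  50^1=50  50^2=22  50^3=38  50^4=12  50^5=10
So 50^5 ≡ 10 (mod 59), giving x = 5.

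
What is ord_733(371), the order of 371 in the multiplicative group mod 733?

The order of 371 must divide p − 1 = 732 = 2^2 · 3 · 61.
Divisors: 1, 2, 3, 4, 6, 12, 61, 122, 183, 244, 366, 732.
Check each in increasing order: 371^1 ≡ 371;  371^2 ≡ 570;  371^3 ≡ 366;  371^4 ≡ 181;  371^6 ≡ 550;  371^12 ≡ 504;  371^61 ≡ 113;  371^122 ≡ 308;  371^183 ≡ 353;  371^244 ≡ 307;  371^366 ≡ 732;  371^732 ≡ 1.
Smallest exponent giving 1 is 732.

732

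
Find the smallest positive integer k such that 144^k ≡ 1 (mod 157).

The order of 144 must divide p − 1 = 156 = 2^2 · 3 · 13.
Divisors: 1, 2, 3, 4, 6, 12, 13, 26, 39, 52, 78, 156.
Check each in increasing order: 144^1 ≡ 144;  144^2 ≡ 12;  144^3 ≡ 1.
Smallest exponent giving 1 is 3.

3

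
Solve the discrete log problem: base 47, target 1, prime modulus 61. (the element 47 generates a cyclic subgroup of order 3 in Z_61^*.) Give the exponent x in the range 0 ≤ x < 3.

Successive powers of 47 modulo 61:
  47^0=1
So 47^0 ≡ 1 (mod 61), giving x = 0.

0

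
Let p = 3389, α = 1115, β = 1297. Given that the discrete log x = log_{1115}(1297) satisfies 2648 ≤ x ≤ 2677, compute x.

Compute 1115^2648 mod 3389 = 559, then multiply by 1115 repeatedly:
  1115^2648=559  1115^2649=3098  1115^2650=879  1115^2651=664  1115^2652=1558
  1115^2653=2002  1115^2654=2268  1115^2655=626  1115^2656=3245  1115^2657=2112
  1115^2658=2914  1115^2659=2448  1115^2660=1375  1115^2661=1297
Found 1297 at exponent 2661.

2661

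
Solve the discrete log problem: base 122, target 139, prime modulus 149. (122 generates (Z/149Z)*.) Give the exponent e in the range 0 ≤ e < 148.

Baby-step giant-step with m = ceil(sqrt(148)) = 13.
Baby table (122^j mod 149 for j=0..12):
  0:1  1:122  2:133  3:134  4:107  5:91  6:76  7:34
  8:125  9:52  10:86  11:62  12:114
Giant step factor: 122^(-13) ≡ 38 (mod 149).
Scan 139·38^i mod 149 for i = 0, 1, …:
  i=0: 139   i=1: 67   i=2: 13   i=3: 47
  i=4: 147   i=5: 73   i=6: 92   i=7: 69
  i=8: 89   i=9: 104   i=10: 78   i=11: 133
Match at i=11, j=2: e = 11·13 + 2 = 145.

145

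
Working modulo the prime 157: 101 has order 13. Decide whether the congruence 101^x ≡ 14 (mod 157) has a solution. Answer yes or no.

⟨101⟩ has order 13; its elements mod 157 are {1, 14, 16, 39, 46, 67, 75, 93, 99, 101, 108, 130, 153}.
14 is in this set.

yes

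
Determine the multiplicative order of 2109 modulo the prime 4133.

The order of 2109 must divide p − 1 = 4132 = 2^2 · 1033.
Divisors: 1, 2, 4, 1033, 2066, 4132.
Check each in increasing order: 2109^1 ≡ 2109;  2109^2 ≡ 773;  2109^4 ≡ 2377;  2109^1033 ≡ 4132;  2109^2066 ≡ 1.
Smallest exponent giving 1 is 2066.

2066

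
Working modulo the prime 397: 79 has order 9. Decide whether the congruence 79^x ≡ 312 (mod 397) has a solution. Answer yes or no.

⟨79⟩ has order 9; its elements mod 397 are {1, 14, 34, 79, 196, 286, 304, 312, 362}.
312 is in this set.

yes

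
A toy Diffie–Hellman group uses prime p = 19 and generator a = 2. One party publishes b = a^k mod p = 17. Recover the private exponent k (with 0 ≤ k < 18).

10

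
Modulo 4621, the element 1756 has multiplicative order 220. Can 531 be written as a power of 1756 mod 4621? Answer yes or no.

no

531 ∈ ⟨1756⟩ iff 531^220 ≡ 1 (mod 4621), since |⟨1756⟩| = 220.
531^220 mod 4621 = 2857.
Since 2857 ≠ 1, 531 does not lie in the subgroup.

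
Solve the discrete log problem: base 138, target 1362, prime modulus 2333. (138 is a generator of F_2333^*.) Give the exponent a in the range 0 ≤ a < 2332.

1002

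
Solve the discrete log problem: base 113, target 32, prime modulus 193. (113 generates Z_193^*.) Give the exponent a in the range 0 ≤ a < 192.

Baby-step giant-step with m = ceil(sqrt(192)) = 14.
Baby table (113^j mod 193 for j=0..13):
  0:1  1:113  2:31  3:29  4:189  5:127  6:69  7:77
  8:16  9:71  10:110  11:78  12:129  13:102
Giant step factor: 113^(-14) ≡ 25 (mod 193).
Scan 32·25^i mod 193 for i = 0, 1, …:
  i=0: 32   i=1: 28   i=2: 121   i=3: 130
  i=4: 162   i=5: 190   i=6: 118   i=7: 55
  i=8: 24   i=9: 21   i=10: 139   i=11: 1
Match at i=11, j=0: a = 11·14 + 0 = 154.

154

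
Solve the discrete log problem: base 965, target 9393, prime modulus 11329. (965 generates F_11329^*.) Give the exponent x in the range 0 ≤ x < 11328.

9734

Baby-step giant-step with m = ceil(sqrt(11328)) = 107.
Baby table (965^j mod 11329 for j=0..106):
  0:1  1:965  2:2247  3:4516  4:7604  5:7997  6:2056  7:1465
  8:8929  9:6445  10:11133  11:3453  12:1419  13:9855  14:5044  15:7319
  16:4868  17:7414  18:5911  19:5628  20:4429  21:2952  22:5101  23:5679
  24:8328  25:4259  26:8837  27:8297  28:8331  29:7154  30:4249  31:10516
  32:8485  33:8487  34:10417  35:3582  36:1285  37:5164  38:9829  39:2612
  40:5542  41:742  42:2303  43:1911  44:8817  45:326  46:8707  47:7466
  48:10775  49:9182  50:1352  51:1845  52:1772  53:10630  54:5205  55:4078
  56:4107  57:9434  58:6623  59:1639  60:6904  61:908  62:3887  63:1056
  64:10759  65:5071  66:10716  67:8892  68:4727  69:7297  70:6296  71:3296
  72:8520  73:8275  74:9759  75:3036  76:6858  77:1834  78:2486  79:8571
  80:845  81:11066  82:6772  83:9476  84:1837  85:5381  86:3983  87:3064
  88:11220  89:8105  90:4315  91:6232  92:9510  93:660  94:2476  95:10250
  96:1033  97:11222  98:10035  99:8809  100:3935  101:2060  102:5325  103:6588
  104:1851  105:7562  106:1454
Giant step factor: 965^(-107) ≡ 9844 (mod 11329).
Scan 9393·9844^i mod 11329 for i = 0, 1, …:
  i=0: 9393   i=1: 8723   i=2: 6721   i=3: 164
  i=4: 5698   i=5: 1233   i=6: 4293   i=7: 3122
  i=8: 8720   i=9: 11176     …   i=89: 6018
  i=90: 1851
Match at i=90, j=104: x = 90·107 + 104 = 9734.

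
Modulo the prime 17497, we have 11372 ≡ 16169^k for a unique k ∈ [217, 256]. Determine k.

Compute 16169^217 mod 17497 = 6786, then multiply by 16169 repeatedly:
  16169^217=6786  16169^218=16644  16169^219=12976  16169^220=2417  16169^221=9672
  16169^222=15879  16169^223=14070  16169^224=1836  16169^225=11372
Found 11372 at exponent 225.

225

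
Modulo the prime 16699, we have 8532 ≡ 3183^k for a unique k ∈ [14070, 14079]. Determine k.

Compute 3183^14070 mod 16699 = 16598, then multiply by 3183 repeatedly:
  3183^14070=16598  3183^14071=12497  3183^14072=933  3183^14073=14016  3183^14074=9899
  3183^14075=14203  3183^14076=3956  3183^14077=902  3183^14078=15537  3183^14079=8532
Found 8532 at exponent 14079.

14079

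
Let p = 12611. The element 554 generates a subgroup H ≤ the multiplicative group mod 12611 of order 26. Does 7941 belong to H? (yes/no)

yes

7941 ∈ ⟨554⟩ iff 7941^26 ≡ 1 (mod 12611), since |⟨554⟩| = 26.
7941^26 mod 12611 = 1.
Since 1 = 1, 7941 lies in the subgroup.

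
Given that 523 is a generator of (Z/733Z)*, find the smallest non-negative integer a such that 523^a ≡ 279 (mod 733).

Baby-step giant-step with m = ceil(sqrt(732)) = 28.
Baby table (523^j mod 733 for j=0..27):
  0:1  1:523  2:120  3:455  4:473  5:358  6:319  7:446
  8:164  9:11  10:622  11:587  12:607  13:72  14:273  15:577
  16:508  17:338  18:121  19:245  20:593  21:80  22:59  23:71
  24:483  25:457  26:53  27:598
Giant step factor: 523^(-28) ≡ 300 (mod 733).
Scan 279·300^i mod 733 for i = 0, 1, …:
  i=0: 279   i=1: 138   i=2: 352   i=3: 48
  i=4: 473
Match at i=4, j=4: a = 4·28 + 4 = 116.

116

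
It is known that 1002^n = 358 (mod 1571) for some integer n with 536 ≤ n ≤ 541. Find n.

538

Compute 1002^536 mod 1571 = 1306, then multiply by 1002 repeatedly:
  1002^536=1306  1002^537=1540  1002^538=358
Found 358 at exponent 538.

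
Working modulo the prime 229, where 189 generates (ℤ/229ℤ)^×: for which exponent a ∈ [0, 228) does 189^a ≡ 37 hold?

Baby-step giant-step with m = ceil(sqrt(228)) = 16.
Baby table (189^j mod 229 for j=0..15):
  0:1  1:189  2:226  3:120  4:9  5:98  6:202  7:164
  8:81  9:195  10:215  11:102  12:42  13:152  14:103  15:2
Giant step factor: 189^(-16) ≡ 83 (mod 229).
Scan 37·83^i mod 229 for i = 0, 1, …:
  i=0: 37   i=1: 94   i=2: 16   i=3: 183
  i=4: 75   i=5: 42
Match at i=5, j=12: a = 5·16 + 12 = 92.

92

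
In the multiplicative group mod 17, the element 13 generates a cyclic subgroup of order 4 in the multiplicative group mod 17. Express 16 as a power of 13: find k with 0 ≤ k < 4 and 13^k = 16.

Successive powers of 13 modulo 17:
  13^0=1  13^1=13  13^2=16
So 13^2 ≡ 16 (mod 17), giving k = 2.

2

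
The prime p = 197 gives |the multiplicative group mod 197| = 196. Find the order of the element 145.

196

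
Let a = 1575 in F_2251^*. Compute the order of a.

2250

The order of 1575 must divide p − 1 = 2250 = 2 · 3^2 · 5^3.
Divisors: 1, 2, 3, 5, 6, 9, 10, 15, 18, 25, 30, 45, 50, 75, 90, 125, 150, 225, 250, 375, 450, 750, 1125, 2250.
Check each in increasing order: 1575^1 ≡ 1575;  1575^2 ≡ 23;  1575^3 ≡ 209;  1575^5 ≡ 305;  1575^6 ≡ 912;  1575^9 ≡ 1524;  1575^10 ≡ 734;  1575^15 ≡ 1021;  1575^18 ≡ 1795;  1575^25 ≡ 2082;  1575^30 ≡ 228;  1575^45 ≡ 935;  1575^50 ≡ 1549;  1575^75 ≡ 1586;  1575^90 ≡ 837;  1575^125 ≡ 873;  1575^150 ≡ 1029;  1575^225 ≡ 19;  1575^250 ≡ 1291;  1575^375 ≡ 1543;  1575^450 ≡ 361;  1575^750 ≡ 1542;  1575^1125 ≡ 2250;  1575^2250 ≡ 1.
Smallest exponent giving 1 is 2250.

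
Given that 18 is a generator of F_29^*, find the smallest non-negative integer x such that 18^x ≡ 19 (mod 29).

Successive powers of 18 modulo 29:
  18^0=1  18^1=18  18^2=5  18^3=3  18^4=25  18^5=15
  18^6=9  18^7=17  18^8=16  18^9=27  18^10=22  18^11=19
So 18^11 ≡ 19 (mod 29), giving x = 11.

11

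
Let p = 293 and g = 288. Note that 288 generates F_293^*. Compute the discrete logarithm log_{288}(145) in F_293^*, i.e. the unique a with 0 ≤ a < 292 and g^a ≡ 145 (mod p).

22

Baby-step giant-step with m = ceil(sqrt(292)) = 18.
Baby table (288^j mod 293 for j=0..17):
  0:1  1:288  2:25  3:168  4:39  5:98  6:96  7:106
  8:56  9:13  10:228  11:32  12:133  13:214  14:102  15:76
  16:206  17:142
Giant step factor: 288^(-18) ≡ 267 (mod 293).
Scan 145·267^i mod 293 for i = 0, 1, …:
  i=0: 145   i=1: 39
Match at i=1, j=4: a = 1·18 + 4 = 22.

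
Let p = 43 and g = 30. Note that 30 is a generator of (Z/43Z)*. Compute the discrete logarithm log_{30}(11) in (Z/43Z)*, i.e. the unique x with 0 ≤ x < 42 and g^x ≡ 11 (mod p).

18

Baby-step giant-step with m = ceil(sqrt(42)) = 7.
Baby table (30^j mod 43 for j=0..6):
  0:1  1:30  2:40  3:39  4:9  5:12  6:16
Giant step factor: 30^(-7) ≡ 37 (mod 43).
Scan 11·37^i mod 43 for i = 0, 1, …:
  i=0: 11   i=1: 20   i=2: 9
Match at i=2, j=4: x = 2·7 + 4 = 18.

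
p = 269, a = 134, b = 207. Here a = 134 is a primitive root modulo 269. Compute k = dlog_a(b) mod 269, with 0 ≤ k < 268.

142

Baby-step giant-step with m = ceil(sqrt(268)) = 17.
Baby table (134^j mod 269 for j=0..16):
  0:1  1:134  2:202  3:168  4:185  5:42  6:248  7:145
  8:62  9:238  10:150  11:194  12:172  13:183  14:43  15:113
  16:78
Giant step factor: 134^(-17) ≡ 200 (mod 269).
Scan 207·200^i mod 269 for i = 0, 1, …:
  i=0: 207   i=1: 243   i=2: 180   i=3: 223
  i=4: 215   i=5: 229   i=6: 70   i=7: 12
  i=8: 248
Match at i=8, j=6: k = 8·17 + 6 = 142.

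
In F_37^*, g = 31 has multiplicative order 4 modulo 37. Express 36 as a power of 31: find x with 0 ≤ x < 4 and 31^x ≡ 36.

Successive powers of 31 modulo 37:
  31^0=1  31^1=31  31^2=36
So 31^2 ≡ 36 (mod 37), giving x = 2.

2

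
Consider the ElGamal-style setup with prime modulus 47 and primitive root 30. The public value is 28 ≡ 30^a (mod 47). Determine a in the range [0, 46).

10

Baby-step giant-step with m = ceil(sqrt(46)) = 7.
Baby table (30^j mod 47 for j=0..6):
  0:1  1:30  2:7  3:22  4:2  5:13  6:14
Giant step factor: 30^(-7) ≡ 31 (mod 47).
Scan 28·31^i mod 47 for i = 0, 1, …:
  i=0: 28   i=1: 22
Match at i=1, j=3: a = 1·7 + 3 = 10.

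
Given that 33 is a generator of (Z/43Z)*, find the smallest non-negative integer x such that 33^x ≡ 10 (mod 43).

22

Successive powers of 33 modulo 43:
  33^0=1  33^1=33  33^2=14  33^3=32  33^4=24  33^5=18
  33^6=35  33^7=37  33^8=17  33^9=2  33^10=23  33^11=28
  33^12=21  33^13=5  33^14=36  33^15=27  33^16=31  33^17=34
  33^18=4  33^19=3  33^20=13  33^21=42  33^22=10
So 33^22 ≡ 10 (mod 43), giving x = 22.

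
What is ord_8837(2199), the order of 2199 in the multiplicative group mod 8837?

8836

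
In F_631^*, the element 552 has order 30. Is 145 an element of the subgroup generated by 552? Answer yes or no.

145 ∈ ⟨552⟩ iff 145^30 ≡ 1 (mod 631), since |⟨552⟩| = 30.
145^30 mod 631 = 58.
Since 58 ≠ 1, 145 does not lie in the subgroup.

no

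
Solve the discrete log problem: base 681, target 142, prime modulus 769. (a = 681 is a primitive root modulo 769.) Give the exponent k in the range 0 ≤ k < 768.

Baby-step giant-step with m = ceil(sqrt(768)) = 28.
Baby table (681^j mod 769 for j=0..27):
  0:1  1:681  2:54  3:631  4:609  5:238  6:588  7:548
  8:223  9:370  10:507  11:755  12:463  13:13  14:394  15:702
  16:513  17:227  18:18  19:723  20:203  21:592  22:196  23:439
  24:587  25:636  26:169  27:508
Giant step factor: 681^(-28) ≡ 98 (mod 769).
Scan 142·98^i mod 769 for i = 0, 1, …:
  i=0: 142   i=1: 74   i=2: 331   i=3: 140
  i=4: 647   i=5: 348   i=6: 268   i=7: 118
  i=8: 29   i=9: 535     …   i=22: 593
  i=23: 439
Match at i=23, j=23: k = 23·28 + 23 = 667.

667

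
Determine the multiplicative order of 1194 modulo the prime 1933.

The order of 1194 must divide p − 1 = 1932 = 2^2 · 3 · 7 · 23.
Divisors: 1, 2, 3, 4, 6, 7, 12, 14, 21, 23, 28, 42, 46, 69, 84, 92, 138, 161, 276, 322, 483, 644, 966, 1932.
Check each in increasing order: 1194^1 ≡ 1194;  1194^2 ≡ 1015;  1194^3 ≡ 1852;  1194^4 ≡ 1869;  1194^6 ≡ 762;  1194^7 ≡ 1318;  1194^12 ≡ 744;  1194^14 ≡ 1290;  1194^21 ≡ 1113;  1194^23 ≡ 823;  1194^28 ≡ 1720;  1194^42 ≡ 1649;  1194^46 ≡ 779;  1194^69 ≡ 1294;  1194^84 ≡ 1403;  1194^92 ≡ 1812;  1194^138 ≡ 458;  1194^161 ≡ 1932;  1194^276 ≡ 1000;  1194^322 ≡ 1.
Smallest exponent giving 1 is 322.

322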